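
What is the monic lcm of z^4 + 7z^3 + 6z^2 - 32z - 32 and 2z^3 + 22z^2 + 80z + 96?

Repeated division with remainder:
  z^4 + 7z^3 + 6z^2 - 32z - 32 = ((1/2)z - 2)(2z^3 + 22z^2 + 80z + 96) + (10z^2 + 80z + 160)
  2z^3 + 22z^2 + 80z + 96 = ((1/5)z + 3/5)(10z^2 + 80z + 160) + (0)
Last nonzero remainder: 10z^2 + 80z + 160. Dividing through by 10 gives the monic gcd z^2 + 8z + 16.
Then lcm(f, g) = f·g / gcd(f, g); expanding and making the result monic gives the answer.

z^5 + 10z^4 + 27z^3 - 14z^2 - 128z - 96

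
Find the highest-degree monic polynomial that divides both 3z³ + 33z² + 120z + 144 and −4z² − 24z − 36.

z + 3

Repeated division with remainder:
  3z³ + 33z² + 120z + 144 = (−(3/4)z − 15/4)(−4z² − 24z − 36) + (3z + 9)
  −4z² − 24z − 36 = (−(4/3)z − 4)(3z + 9) + (0)
Last nonzero remainder: 3z + 9. Dividing through by 3 gives the monic gcd z + 3.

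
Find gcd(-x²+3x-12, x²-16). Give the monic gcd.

1

Repeated division with remainder:
  -x²+3x-12 = (-1)(x²-16) + (3x-28)
  x²-16 = ((1/3)x+28/9)(3x-28) + (640/9)
  3x-28 = ((27/640)x-63/160)(640/9) + (0)
The last nonzero remainder is the constant 640/9, so the polynomials are coprime and gcd = 1.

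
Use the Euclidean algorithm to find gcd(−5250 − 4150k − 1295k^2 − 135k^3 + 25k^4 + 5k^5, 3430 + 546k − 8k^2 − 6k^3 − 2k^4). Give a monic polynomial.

−35 − 2k + k^2

Repeated division with remainder:
  5k^5 + 25k^4 − 135k^3 − 1295k^2 − 4150k − 5250 = (−(5/2)k − 5)(−2k^4 − 6k^3 − 8k^2 + 546k + 3430) + (−185k^3 + 30k^2 + 7155k + 11900)
  −2k^4 − 6k^3 − 8k^2 + 546k + 3430 = ((2/185)k + 234/6845)(−185k^3 + 30k^2 + 7155k + 11900) + (−(118250/1369)k^2 + (236500/1369)k + 4138750/1369)
  −185k^3 + 30k^2 + 7155k + 11900 = ((50653/23650)k + 46546/11825)(−(118250/1369)k^2 + (236500/1369)k + 4138750/1369) + (0)
Last nonzero remainder: −(118250/1369)k^2 + (236500/1369)k + 4138750/1369. Dividing through by −118250/1369 gives the monic gcd k^2 − 2k − 35.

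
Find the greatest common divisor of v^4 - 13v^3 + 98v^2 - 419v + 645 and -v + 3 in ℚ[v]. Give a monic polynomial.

v - 3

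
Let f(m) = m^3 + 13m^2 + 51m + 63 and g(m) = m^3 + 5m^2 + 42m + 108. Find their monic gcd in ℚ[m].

m + 3

Repeated division with remainder:
  m^3 + 13m^2 + 51m + 63 = (m^3 + 5m^2 + 42m + 108) + (8m^2 + 9m - 45)
  m^3 + 5m^2 + 42m + 108 = ((1/8)m + 31/64)(8m^2 + 9m - 45) + ((2769/64)m + 8307/64)
  8m^2 + 9m - 45 = ((512/2769)m - 320/923)((2769/64)m + 8307/64) + (0)
Last nonzero remainder: (2769/64)m + 8307/64. Dividing through by 2769/64 gives the monic gcd m + 3.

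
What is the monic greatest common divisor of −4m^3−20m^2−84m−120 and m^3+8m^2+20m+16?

Euclidean algorithm in ℚ[m]:
  −4m^3−20m^2−84m−120 = (−4)(m^3+8m^2+20m+16) + (12m^2−4m−56)
  m^3+8m^2+20m+16 = ((1/12)m+25/36)(12m^2−4m−56) + ((247/9)m+494/9)
  12m^2−4m−56 = ((108/247)m−252/247)((247/9)m+494/9) + (0)
Last nonzero remainder: (247/9)m+494/9. Dividing through by 247/9 gives the monic gcd m+2.

m+2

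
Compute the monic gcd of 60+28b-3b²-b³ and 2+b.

2+b

Repeated division with remainder:
  -b³-3b²+28b+60 = (-b²-b+30)(b+2) + (0)
The last nonzero remainder b+2 is already monic.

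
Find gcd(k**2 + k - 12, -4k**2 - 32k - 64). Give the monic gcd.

Apply the Euclidean algorithm:
  k**2 + k - 12 = (-1/4)(-4k**2 - 32k - 64) + (-7k - 28)
  -4k**2 - 32k - 64 = ((4/7)k + 16/7)(-7k - 28) + (0)
Last nonzero remainder: -7k - 28. Dividing through by -7 gives the monic gcd k + 4.

k + 4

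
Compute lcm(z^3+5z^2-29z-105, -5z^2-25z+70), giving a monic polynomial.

z^4+3z^3-39z^2-47z+210

Repeated division with remainder:
  z^3+5z^2-29z-105 = (-(1/5)z)(-5z^2-25z+70) + (-15z-105)
  -5z^2-25z+70 = ((1/3)z-2/3)(-15z-105) + (0)
Last nonzero remainder: -15z-105. Dividing through by -15 gives the monic gcd z+7.
Then lcm(f, g) = f·g / gcd(f, g); expanding and making the result monic gives the answer.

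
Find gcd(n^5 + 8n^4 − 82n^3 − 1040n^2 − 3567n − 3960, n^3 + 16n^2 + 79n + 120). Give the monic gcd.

Euclidean algorithm in ℚ[n]:
  n^5 + 8n^4 − 82n^3 − 1040n^2 − 3567n − 3960 = (n^2 − 8n − 33)(n^3 + 16n^2 + 79n + 120) + (0)
The last nonzero remainder n^3 + 16n^2 + 79n + 120 is already monic.

n^3 + 16n^2 + 79n + 120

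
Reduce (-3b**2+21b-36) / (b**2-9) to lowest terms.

(-3b+12)/(b+3)

Euclidean algorithm in ℚ[b]:
  -3b**2+21b-36 = (-3)(b**2-9) + (21b-63)
  b**2-9 = ((1/21)b+1/7)(21b-63) + (0)
Last nonzero remainder: 21b-63. Dividing through by 21 gives the monic gcd b-3.
Cancel b-3 from numerator and denominator to get the reduced form.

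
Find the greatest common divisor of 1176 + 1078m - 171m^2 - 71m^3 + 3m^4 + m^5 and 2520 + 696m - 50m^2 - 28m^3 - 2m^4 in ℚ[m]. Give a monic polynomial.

Repeated division with remainder:
  m^5 + 3m^4 - 71m^3 - 171m^2 + 1078m + 1176 = (-(1/2)m + 11/2)(-2m^4 - 28m^3 - 50m^2 + 696m + 2520) + (58m^3 + 452m^2 - 1490m - 12684)
  -2m^4 - 28m^3 - 50m^2 + 696m + 2520 = (-(1/29)m - 180/841)(58m^3 + 452m^2 - 1490m - 12684) + (-(3900/841)m^2 - (50700/841)m - 163800/841)
  58m^3 + 452m^2 - 1490m - 12684 = (-(24389/1950)m + 126991/1950)(-(3900/841)m^2 - (50700/841)m - 163800/841) + (0)
Last nonzero remainder: -(3900/841)m^2 - (50700/841)m - 163800/841. Dividing through by -3900/841 gives the monic gcd m^2 + 13m + 42.

42 + 13m + m^2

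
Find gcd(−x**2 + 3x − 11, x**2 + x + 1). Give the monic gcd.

1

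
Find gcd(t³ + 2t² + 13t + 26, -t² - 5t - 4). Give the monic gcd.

1

Apply the Euclidean algorithm:
  t³ + 2t² + 13t + 26 = (-t + 3)(-t² - 5t - 4) + (24t + 38)
  -t² - 5t - 4 = (-(1/24)t - 41/288)(24t + 38) + (203/144)
  24t + 38 = ((3456/203)t + 5472/203)(203/144) + (0)
The last nonzero remainder is the constant 203/144, so the polynomials are coprime and gcd = 1.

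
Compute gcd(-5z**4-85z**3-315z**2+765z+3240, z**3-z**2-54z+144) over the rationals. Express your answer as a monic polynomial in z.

By polynomial division,
  -5z**4-85z**3-315z**2+765z+3240 = (-5z-90)(z**3-z**2-54z+144) + (-675z**2-3375z+16200)
  z**3-z**2-54z+144 = (-(1/675)z+2/225)(-675z**2-3375z+16200) + (0)
Last nonzero remainder: -675z**2-3375z+16200. Dividing through by -675 gives the monic gcd z**2+5z-24.

z**2+5z-24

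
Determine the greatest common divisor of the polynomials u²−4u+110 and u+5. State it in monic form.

1

Apply the Euclidean algorithm:
  u²−4u+110 = (u−9)(u+5) + (155)
  u+5 = ((1/155)u+1/31)(155) + (0)
The last nonzero remainder is the constant 155, so the polynomials are coprime and gcd = 1.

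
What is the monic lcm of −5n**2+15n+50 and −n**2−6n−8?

n**3+n**2−22n−40

Repeated division with remainder:
  −5n**2+15n+50 = (5)(−n**2−6n−8) + (45n+90)
  −n**2−6n−8 = (−(1/45)n−4/45)(45n+90) + (0)
Last nonzero remainder: 45n+90. Dividing through by 45 gives the monic gcd n+2.
Then lcm(f, g) = f·g / gcd(f, g); expanding and making the result monic gives the answer.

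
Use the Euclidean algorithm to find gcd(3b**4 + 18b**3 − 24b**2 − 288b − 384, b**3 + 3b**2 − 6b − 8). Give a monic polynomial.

b + 4

Repeated division with remainder:
  3b**4 + 18b**3 − 24b**2 − 288b − 384 = (3b + 9)(b**3 + 3b**2 − 6b − 8) + (−33b**2 − 210b − 312)
  b**3 + 3b**2 − 6b − 8 = (−(1/33)b + 37/363)(−33b**2 − 210b − 312) + ((720/121)b + 2880/121)
  −33b**2 − 210b − 312 = (−(1331/240)b − 1573/120)((720/121)b + 2880/121) + (0)
Last nonzero remainder: (720/121)b + 2880/121. Dividing through by 720/121 gives the monic gcd b + 4.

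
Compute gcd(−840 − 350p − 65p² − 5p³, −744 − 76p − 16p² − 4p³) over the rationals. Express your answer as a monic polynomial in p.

6 + p

Apply the Euclidean algorithm:
  −5p³ − 65p² − 350p − 840 = (5/4)(−4p³ − 16p² − 76p − 744) + (−45p² − 255p + 90)
  −4p³ − 16p² − 76p − 744 = ((4/45)p − 4/27)(−45p² − 255p + 90) + (−(1096/9)p − 2192/3)
  −45p² − 255p + 90 = ((405/1096)p − 135/1096)(−(1096/9)p − 2192/3) + (0)
Last nonzero remainder: −(1096/9)p − 2192/3. Dividing through by −1096/9 gives the monic gcd p + 6.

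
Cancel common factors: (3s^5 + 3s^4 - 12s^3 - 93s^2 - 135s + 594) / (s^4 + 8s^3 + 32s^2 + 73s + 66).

(3s^2 - 15s + 18)/(s + 2)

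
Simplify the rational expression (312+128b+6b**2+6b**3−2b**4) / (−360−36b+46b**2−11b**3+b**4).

Euclidean algorithm in ℚ[b]:
  −2b**4+6b**3+6b**2+128b+312 = (−2)(b**4−11b**3+46b**2−36b−360) + (−16b**3+98b**2+56b−408)
  b**4−11b**3+46b**2−36b−360 = (−(1/16)b+39/128)(−16b**3+98b**2+56b−408) + ((1257/64)b**2−(1257/16)b−3771/16)
  −16b**3+98b**2+56b−408 = (−(1024/1257)b+2176/1257)((1257/64)b**2−(1257/16)b−3771/16) + (0)
Last nonzero remainder: (1257/64)b**2−(1257/16)b−3771/16. Dividing through by 1257/64 gives the monic gcd b**2−4b−12.
Cancel b**2−4b−12 from numerator and denominator to get the reduced form.

(−26−2b−2b**2)/(30−7b+b**2)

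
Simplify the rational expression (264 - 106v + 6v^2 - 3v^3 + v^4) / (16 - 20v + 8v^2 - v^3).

By polynomial division,
  v^4 - 3v^3 + 6v^2 - 106v + 264 = (-v - 5)(-v^3 + 8v^2 - 20v + 16) + (26v^2 - 190v + 344)
  -v^3 + 8v^2 - 20v + 16 = (-(1/26)v + 9/338)(26v^2 - 190v + 344) + (-(289/169)v + 1156/169)
  26v^2 - 190v + 344 = (-(4394/289)v + 14534/289)(-(289/169)v + 1156/169) + (0)
Last nonzero remainder: -(289/169)v + 1156/169. Dividing through by -289/169 gives the monic gcd v - 4.
Cancel v - 4 from numerator and denominator to get the reduced form.

(66 - 10v - v^2 - v^3)/(4 - 4v + v^2)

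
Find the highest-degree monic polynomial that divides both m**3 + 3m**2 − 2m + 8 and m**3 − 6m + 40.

Euclidean algorithm in ℚ[m]:
  m**3 + 3m**2 − 2m + 8 = (m**3 − 6m + 40) + (3m**2 + 4m − 32)
  m**3 − 6m + 40 = ((1/3)m − 4/9)(3m**2 + 4m − 32) + ((58/9)m + 232/9)
  3m**2 + 4m − 32 = ((27/58)m − 36/29)((58/9)m + 232/9) + (0)
Last nonzero remainder: (58/9)m + 232/9. Dividing through by 58/9 gives the monic gcd m + 4.

m + 4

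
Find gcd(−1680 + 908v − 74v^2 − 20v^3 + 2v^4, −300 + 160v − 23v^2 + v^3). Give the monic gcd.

30 − 13v + v^2

Apply the Euclidean algorithm:
  2v^4 − 20v^3 − 74v^2 + 908v − 1680 = (2v + 26)(v^3 − 23v^2 + 160v − 300) + (204v^2 − 2652v + 6120)
  v^3 − 23v^2 + 160v − 300 = ((1/204)v − 5/102)(204v^2 − 2652v + 6120) + (0)
Last nonzero remainder: 204v^2 − 2652v + 6120. Dividing through by 204 gives the monic gcd v^2 − 13v + 30.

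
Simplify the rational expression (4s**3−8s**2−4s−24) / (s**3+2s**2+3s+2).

(4s−12)/(s+1)

Apply the Euclidean algorithm:
  4s**3−8s**2−4s−24 = (4)(s**3+2s**2+3s+2) + (−16s**2−16s−32)
  s**3+2s**2+3s+2 = (−(1/16)s−1/16)(−16s**2−16s−32) + (0)
Last nonzero remainder: −16s**2−16s−32. Dividing through by −16 gives the monic gcd s**2+s+2.
Cancel s**2+s+2 from numerator and denominator to get the reduced form.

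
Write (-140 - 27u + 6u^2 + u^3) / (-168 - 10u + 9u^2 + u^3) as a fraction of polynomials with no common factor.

(-20 - u + u^2)/(-24 + 2u + u^2)

By polynomial division,
  u^3 + 6u^2 - 27u - 140 = (u^3 + 9u^2 - 10u - 168) + (-3u^2 - 17u + 28)
  u^3 + 9u^2 - 10u - 168 = (-(1/3)u - 10/9)(-3u^2 - 17u + 28) + (-(176/9)u - 1232/9)
  -3u^2 - 17u + 28 = ((27/176)u - 9/44)(-(176/9)u - 1232/9) + (0)
Last nonzero remainder: -(176/9)u - 1232/9. Dividing through by -176/9 gives the monic gcd u + 7.
Cancel u + 7 from numerator and denominator to get the reduced form.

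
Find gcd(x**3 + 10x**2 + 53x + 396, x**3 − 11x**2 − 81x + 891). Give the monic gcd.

x + 9

By polynomial division,
  x**3 + 10x**2 + 53x + 396 = (x**3 − 11x**2 − 81x + 891) + (21x**2 + 134x − 495)
  x**3 − 11x**2 − 81x + 891 = ((1/21)x − 365/441)(21x**2 + 134x − 495) + ((23584/441)x + 23584/49)
  21x**2 + 134x − 495 = ((9261/23584)x − 2205/2144)((23584/441)x + 23584/49) + (0)
Last nonzero remainder: (23584/441)x + 23584/49. Dividing through by 23584/441 gives the monic gcd x + 9.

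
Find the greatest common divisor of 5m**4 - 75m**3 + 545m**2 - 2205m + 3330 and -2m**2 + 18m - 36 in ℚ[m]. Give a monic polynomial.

m**2 - 9m + 18

Euclidean algorithm in ℚ[m]:
  5m**4 - 75m**3 + 545m**2 - 2205m + 3330 = (-(5/2)m**2 + 15m - 185/2)(-2m**2 + 18m - 36) + (0)
Last nonzero remainder: -2m**2 + 18m - 36. Dividing through by -2 gives the monic gcd m**2 - 9m + 18.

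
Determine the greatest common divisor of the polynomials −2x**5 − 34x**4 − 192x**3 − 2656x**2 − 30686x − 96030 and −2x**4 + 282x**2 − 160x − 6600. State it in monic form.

By polynomial division,
  −2x**5 − 34x**4 − 192x**3 − 2656x**2 − 30686x − 96030 = (x + 17)(−2x**4 + 282x**2 − 160x − 6600) + (−474x**3 − 7290x**2 − 21366x + 16170)
  −2x**4 + 282x**2 − 160x − 6600 = ((1/237)x − 405/6241)(−474x**3 − 7290x**2 − 21366x + 16170) + (−(629850/6241)x**2 − (10077600/6241)x − 34641750/6241)
  −474x**3 − 7290x**2 − 21366x + 16170 = ((493039/104975)x − 305809/104975)(−(629850/6241)x**2 − (10077600/6241)x − 34641750/6241) + (0)
Last nonzero remainder: −(629850/6241)x**2 − (10077600/6241)x − 34641750/6241. Dividing through by −629850/6241 gives the monic gcd x**2 + 16x + 55.

x**2 + 16x + 55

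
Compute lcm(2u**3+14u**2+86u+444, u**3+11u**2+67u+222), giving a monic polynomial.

u**5+12u**4+115u**3+696u**2+2701u+8214

Apply the Euclidean algorithm:
  2u**3+14u**2+86u+444 = (2)(u**3+11u**2+67u+222) + (-8u**2-48u)
  u**3+11u**2+67u+222 = (-(1/8)u-5/8)(-8u**2-48u) + (37u+222)
  -8u**2-48u = (-(8/37)u)(37u+222) + (0)
Last nonzero remainder: 37u+222. Dividing through by 37 gives the monic gcd u+6.
Then lcm(f, g) = f·g / gcd(f, g); expanding and making the result monic gives the answer.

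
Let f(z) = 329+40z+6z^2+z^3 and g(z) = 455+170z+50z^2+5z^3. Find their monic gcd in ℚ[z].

7+z

Euclidean algorithm in ℚ[z]:
  z^3+6z^2+40z+329 = (1/5)(5z^3+50z^2+170z+455) + (−4z^2+6z+238)
  5z^3+50z^2+170z+455 = (−(5/4)z−115/8)(−4z^2+6z+238) + ((2215/4)z+15505/4)
  −4z^2+6z+238 = (−(16/2215)z+136/2215)((2215/4)z+15505/4) + (0)
Last nonzero remainder: (2215/4)z+15505/4. Dividing through by 2215/4 gives the monic gcd z+7.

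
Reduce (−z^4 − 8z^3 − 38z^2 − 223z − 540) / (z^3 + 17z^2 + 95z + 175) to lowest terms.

(−z^3 − 3z^2 − 23z − 108)/(z^2 + 12z + 35)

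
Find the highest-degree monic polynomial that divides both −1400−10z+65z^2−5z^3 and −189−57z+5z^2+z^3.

By polynomial division,
  −5z^3+65z^2−10z−1400 = (−5)(z^3+5z^2−57z−189) + (90z^2−295z−2345)
  z^3+5z^2−57z−189 = ((1/90)z+149/1620)(90z^2−295z−2345) + (−(1235/324)z+8645/324)
  90z^2−295z−2345 = (−(5832/247)z−21708/247)(−(1235/324)z+8645/324) + (0)
Last nonzero remainder: −(1235/324)z+8645/324. Dividing through by −1235/324 gives the monic gcd z−7.

−7+z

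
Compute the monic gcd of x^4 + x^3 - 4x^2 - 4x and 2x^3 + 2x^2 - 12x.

x^2 - 2x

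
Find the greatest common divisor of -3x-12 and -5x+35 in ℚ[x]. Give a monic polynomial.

1

Apply the Euclidean algorithm:
  -3x-12 = (3/5)(-5x+35) + (-33)
  -5x+35 = ((5/33)x-35/33)(-33) + (0)
The last nonzero remainder is the constant -33, so the polynomials are coprime and gcd = 1.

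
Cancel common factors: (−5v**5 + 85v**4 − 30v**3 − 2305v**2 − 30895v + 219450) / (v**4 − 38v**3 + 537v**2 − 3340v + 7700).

(−5v**2 − 55v − 285)/(v − 10)

Apply the Euclidean algorithm:
  −5v**5 + 85v**4 − 30v**3 − 2305v**2 − 30895v + 219450 = (−5v − 105)(v**4 − 38v**3 + 537v**2 − 3340v + 7700) + (−1335v**3 + 37380v**2 − 343095v + 1027950)
  v**4 − 38v**3 + 537v**2 − 3340v + 7700 = (−(1/1335)v + 2/267)(−1335v**3 + 37380v**2 − 343095v + 1027950) + (0)
Last nonzero remainder: −1335v**3 + 37380v**2 − 343095v + 1027950. Dividing through by −1335 gives the monic gcd v**3 − 28v**2 + 257v − 770.
Cancel v**3 − 28v**2 + 257v − 770 from numerator and denominator to get the reduced form.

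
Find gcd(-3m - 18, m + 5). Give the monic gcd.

1

By polynomial division,
  -3m - 18 = (-3)(m + 5) + (-3)
  m + 5 = (-(1/3)m - 5/3)(-3) + (0)
The last nonzero remainder is the constant -3, so the polynomials are coprime and gcd = 1.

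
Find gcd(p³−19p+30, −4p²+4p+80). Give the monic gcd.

Apply the Euclidean algorithm:
  p³−19p+30 = (−(1/4)p−1/4)(−4p²+4p+80) + (2p+50)
  −4p²+4p+80 = (−2p+52)(2p+50) + (−2520)
  2p+50 = (−(1/1260)p−5/252)(−2520) + (0)
The last nonzero remainder is the constant −2520, so the polynomials are coprime and gcd = 1.

1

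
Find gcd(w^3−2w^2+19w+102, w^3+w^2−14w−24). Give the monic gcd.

w+3

By polynomial division,
  w^3−2w^2+19w+102 = (w^3+w^2−14w−24) + (−3w^2+33w+126)
  w^3+w^2−14w−24 = (−(1/3)w−4)(−3w^2+33w+126) + (160w+480)
  −3w^2+33w+126 = (−(3/160)w+21/80)(160w+480) + (0)
Last nonzero remainder: 160w+480. Dividing through by 160 gives the monic gcd w+3.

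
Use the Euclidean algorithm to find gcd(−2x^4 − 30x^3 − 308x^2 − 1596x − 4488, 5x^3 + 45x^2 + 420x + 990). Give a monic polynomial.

x^2 + 6x + 66

Repeated division with remainder:
  −2x^4 − 30x^3 − 308x^2 − 1596x − 4488 = (−(2/5)x − 12/5)(5x^3 + 45x^2 + 420x + 990) + (−32x^2 − 192x − 2112)
  5x^3 + 45x^2 + 420x + 990 = (−(5/32)x − 15/32)(−32x^2 − 192x − 2112) + (0)
Last nonzero remainder: −32x^2 − 192x − 2112. Dividing through by −32 gives the monic gcd x^2 + 6x + 66.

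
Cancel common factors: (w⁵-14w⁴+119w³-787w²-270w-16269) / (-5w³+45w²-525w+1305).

By polynomial division,
  w⁵-14w⁴+119w³-787w²-270w-16269 = (-(1/5)w²+w+31/5)(-5w³+45w²-525w+1305) + (-280w²+1680w-24360)
  -5w³+45w²-525w+1305 = ((1/56)w-3/56)(-280w²+1680w-24360) + (0)
Last nonzero remainder: -280w²+1680w-24360. Dividing through by -280 gives the monic gcd w²-6w+87.
Cancel w²-6w+87 from numerator and denominator to get the reduced form.

(-w³+8w²+16w+187)/(5w-15)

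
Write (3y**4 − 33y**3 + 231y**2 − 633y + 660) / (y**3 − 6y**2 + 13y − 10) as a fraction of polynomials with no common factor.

(3y**2 − 21y + 132)/(y − 2)

Euclidean algorithm in ℚ[y]:
  3y**4 − 33y**3 + 231y**2 − 633y + 660 = (3y − 15)(y**3 − 6y**2 + 13y − 10) + (102y**2 − 408y + 510)
  y**3 − 6y**2 + 13y − 10 = ((1/102)y − 1/51)(102y**2 − 408y + 510) + (0)
Last nonzero remainder: 102y**2 − 408y + 510. Dividing through by 102 gives the monic gcd y**2 − 4y + 5.
Cancel y**2 − 4y + 5 from numerator and denominator to get the reduced form.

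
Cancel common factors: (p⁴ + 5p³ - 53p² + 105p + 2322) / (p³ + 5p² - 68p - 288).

(p³ - 4p² - 17p + 258)/(p² - 4p - 32)

Repeated division with remainder:
  p⁴ + 5p³ - 53p² + 105p + 2322 = (p)(p³ + 5p² - 68p - 288) + (15p² + 393p + 2322)
  p³ + 5p² - 68p - 288 = ((1/15)p - 106/75)(15p² + 393p + 2322) + ((8316/25)p + 74844/25)
  15p² + 393p + 2322 = ((125/2772)p + 1075/1386)((8316/25)p + 74844/25) + (0)
Last nonzero remainder: (8316/25)p + 74844/25. Dividing through by 8316/25 gives the monic gcd p + 9.
Cancel p + 9 from numerator and denominator to get the reduced form.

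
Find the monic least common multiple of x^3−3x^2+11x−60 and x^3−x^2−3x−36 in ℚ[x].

Euclidean algorithm in ℚ[x]:
  x^3−3x^2+11x−60 = (x^3−x^2−3x−36) + (−2x^2+14x−24)
  x^3−x^2−3x−36 = (−(1/2)x−3)(−2x^2+14x−24) + (27x−108)
  −2x^2+14x−24 = (−(2/27)x+2/9)(27x−108) + (0)
Last nonzero remainder: 27x−108. Dividing through by 27 gives the monic gcd x−4.
Then lcm(f, g) = f·g / gcd(f, g); expanding and making the result monic gives the answer.

x^5+11x^3−54x^2−81x−540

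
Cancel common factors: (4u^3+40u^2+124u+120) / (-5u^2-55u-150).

Apply the Euclidean algorithm:
  4u^3+40u^2+124u+120 = (-(4/5)u+4/5)(-5u^2-55u-150) + (48u+240)
  -5u^2-55u-150 = (-(5/48)u-5/8)(48u+240) + (0)
Last nonzero remainder: 48u+240. Dividing through by 48 gives the monic gcd u+5.
Cancel u+5 from numerator and denominator to get the reduced form.

(-4u^2-20u-24)/(5u+30)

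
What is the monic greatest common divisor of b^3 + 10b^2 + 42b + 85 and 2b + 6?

Repeated division with remainder:
  b^3 + 10b^2 + 42b + 85 = ((1/2)b^2 + (7/2)b + 21/2)(2b + 6) + (22)
  2b + 6 = ((1/11)b + 3/11)(22) + (0)
The last nonzero remainder is the constant 22, so the polynomials are coprime and gcd = 1.

1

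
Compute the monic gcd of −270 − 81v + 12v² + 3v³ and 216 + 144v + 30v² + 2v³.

Repeated division with remainder:
  3v³ + 12v² − 81v − 270 = (3/2)(2v³ + 30v² + 144v + 216) + (−33v² − 297v − 594)
  2v³ + 30v² + 144v + 216 = (−(2/33)v − 4/11)(−33v² − 297v − 594) + (0)
Last nonzero remainder: −33v² − 297v − 594. Dividing through by −33 gives the monic gcd v² + 9v + 18.

18 + 9v + v²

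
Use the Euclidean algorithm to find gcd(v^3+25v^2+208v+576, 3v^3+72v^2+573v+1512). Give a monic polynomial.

v^2+17v+72

By polynomial division,
  v^3+25v^2+208v+576 = (1/3)(3v^3+72v^2+573v+1512) + (v^2+17v+72)
  3v^3+72v^2+573v+1512 = (3v+21)(v^2+17v+72) + (0)
The last nonzero remainder v^2+17v+72 is already monic.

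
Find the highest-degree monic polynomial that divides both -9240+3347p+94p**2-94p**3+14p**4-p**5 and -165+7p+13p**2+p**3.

-15+2p+p**2

Repeated division with remainder:
  -p**5+14p**4-94p**3+94p**2+3347p-9240 = (-p**2+27p-438)(p**3+13p**2+7p-165) + (5434p**2+10868p-81510)
  p**3+13p**2+7p-165 = ((1/5434)p+1/494)(5434p**2+10868p-81510) + (0)
Last nonzero remainder: 5434p**2+10868p-81510. Dividing through by 5434 gives the monic gcd p**2+2p-15.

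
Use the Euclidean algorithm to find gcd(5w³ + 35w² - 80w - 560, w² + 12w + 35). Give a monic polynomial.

By polynomial division,
  5w³ + 35w² - 80w - 560 = (5w - 25)(w² + 12w + 35) + (45w + 315)
  w² + 12w + 35 = ((1/45)w + 1/9)(45w + 315) + (0)
Last nonzero remainder: 45w + 315. Dividing through by 45 gives the monic gcd w + 7.

w + 7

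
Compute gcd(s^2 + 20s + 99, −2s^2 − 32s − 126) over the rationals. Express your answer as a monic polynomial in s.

s + 9

Euclidean algorithm in ℚ[s]:
  s^2 + 20s + 99 = (−1/2)(−2s^2 − 32s − 126) + (4s + 36)
  −2s^2 − 32s − 126 = (−(1/2)s − 7/2)(4s + 36) + (0)
Last nonzero remainder: 4s + 36. Dividing through by 4 gives the monic gcd s + 9.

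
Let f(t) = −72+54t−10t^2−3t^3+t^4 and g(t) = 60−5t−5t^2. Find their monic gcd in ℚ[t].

Euclidean algorithm in ℚ[t]:
  t^4−3t^3−10t^2+54t−72 = (−(1/5)t^2+(4/5)t−6/5)(−5t^2−5t+60) + (0)
Last nonzero remainder: −5t^2−5t+60. Dividing through by −5 gives the monic gcd t^2+t−12.

−12+t+t^2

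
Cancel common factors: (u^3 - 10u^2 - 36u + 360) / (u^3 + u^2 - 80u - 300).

Apply the Euclidean algorithm:
  u^3 - 10u^2 - 36u + 360 = (u^3 + u^2 - 80u - 300) + (-11u^2 + 44u + 660)
  u^3 + u^2 - 80u - 300 = (-(1/11)u - 5/11)(-11u^2 + 44u + 660) + (0)
Last nonzero remainder: -11u^2 + 44u + 660. Dividing through by -11 gives the monic gcd u^2 - 4u - 60.
Cancel u^2 - 4u - 60 from numerator and denominator to get the reduced form.

(u - 6)/(u + 5)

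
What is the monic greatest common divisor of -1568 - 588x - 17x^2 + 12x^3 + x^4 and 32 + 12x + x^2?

32 + 12x + x^2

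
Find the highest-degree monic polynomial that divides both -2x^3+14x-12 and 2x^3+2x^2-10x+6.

By polynomial division,
  -2x^3+14x-12 = (-1)(2x^3+2x^2-10x+6) + (2x^2+4x-6)
  2x^3+2x^2-10x+6 = (x-1)(2x^2+4x-6) + (0)
Last nonzero remainder: 2x^2+4x-6. Dividing through by 2 gives the monic gcd x^2+2x-3.

x^2+2x-3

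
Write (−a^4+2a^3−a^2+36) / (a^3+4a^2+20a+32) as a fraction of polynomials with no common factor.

(−a^3+4a^2−9a+18)/(a^2+2a+16)

Repeated division with remainder:
  −a^4+2a^3−a^2+36 = (−a+6)(a^3+4a^2+20a+32) + (−5a^2−88a−156)
  a^3+4a^2+20a+32 = (−(1/5)a+68/25)(−5a^2−88a−156) + ((5704/25)a+11408/25)
  −5a^2−88a−156 = (−(125/5704)a−975/2852)((5704/25)a+11408/25) + (0)
Last nonzero remainder: (5704/25)a+11408/25. Dividing through by 5704/25 gives the monic gcd a+2.
Cancel a+2 from numerator and denominator to get the reduced form.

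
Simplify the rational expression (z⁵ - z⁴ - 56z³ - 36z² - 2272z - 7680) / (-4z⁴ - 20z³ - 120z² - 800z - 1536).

Euclidean algorithm in ℚ[z]:
  z⁵ - z⁴ - 56z³ - 36z² - 2272z - 7680 = (-(1/4)z + 3/2)(-4z⁴ - 20z³ - 120z² - 800z - 1536) + (-56z³ - 56z² - 1456z - 5376)
  -4z⁴ - 20z³ - 120z² - 800z - 1536 = ((1/14)z + 2/7)(-56z³ - 56z² - 1456z - 5376) + (0)
Last nonzero remainder: -56z³ - 56z² - 1456z - 5376. Dividing through by -56 gives the monic gcd z³ + z² + 26z + 96.
Cancel z³ + z² + 26z + 96 from numerator and denominator to get the reduced form.

(-z² + 2z + 80)/(4z + 16)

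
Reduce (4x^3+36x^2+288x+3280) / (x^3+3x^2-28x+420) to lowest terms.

Repeated division with remainder:
  4x^3+36x^2+288x+3280 = (4)(x^3+3x^2-28x+420) + (24x^2+400x+1600)
  x^3+3x^2-28x+420 = ((1/24)x-41/72)(24x^2+400x+1600) + ((1198/9)x+11980/9)
  24x^2+400x+1600 = ((108/599)x+720/599)((1198/9)x+11980/9) + (0)
Last nonzero remainder: (1198/9)x+11980/9. Dividing through by 1198/9 gives the monic gcd x+10.
Cancel x+10 from numerator and denominator to get the reduced form.

(4x^2-4x+328)/(x^2-7x+42)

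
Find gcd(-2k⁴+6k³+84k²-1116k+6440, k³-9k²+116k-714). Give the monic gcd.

Euclidean algorithm in ℚ[k]:
  -2k⁴+6k³+84k²-1116k+6440 = (-2k-12)(k³-9k²+116k-714) + (208k²-1152k-2128)
  k³-9k²+116k-714 = ((1/208)k-45/2704)(208k²-1152k-2128) + ((18093/169)k-126651/169)
  208k²-1152k-2128 = ((35152/18093)k+51376/18093)((18093/169)k-126651/169) + (0)
Last nonzero remainder: (18093/169)k-126651/169. Dividing through by 18093/169 gives the monic gcd k-7.

k-7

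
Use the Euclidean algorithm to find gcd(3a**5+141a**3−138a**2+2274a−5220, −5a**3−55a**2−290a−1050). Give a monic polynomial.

a**2+4a+30

Euclidean algorithm in ℚ[a]:
  3a**5+141a**3−138a**2+2274a−5220 = (−(3/5)a**2+(33/5)a−66)(−5a**3−55a**2−290a−1050) + (−2484a**2−9936a−74520)
  −5a**3−55a**2−290a−1050 = ((5/2484)a+35/2484)(−2484a**2−9936a−74520) + (0)
Last nonzero remainder: −2484a**2−9936a−74520. Dividing through by −2484 gives the monic gcd a**2+4a+30.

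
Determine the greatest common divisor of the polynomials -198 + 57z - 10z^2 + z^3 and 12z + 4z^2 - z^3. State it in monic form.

Euclidean algorithm in ℚ[z]:
  z^3 - 10z^2 + 57z - 198 = (-1)(-z^3 + 4z^2 + 12z) + (-6z^2 + 69z - 198)
  -z^3 + 4z^2 + 12z = ((1/6)z + 5/4)(-6z^2 + 69z - 198) + (-(165/4)z + 495/2)
  -6z^2 + 69z - 198 = ((8/55)z - 4/5)(-(165/4)z + 495/2) + (0)
Last nonzero remainder: -(165/4)z + 495/2. Dividing through by -165/4 gives the monic gcd z - 6.

-6 + z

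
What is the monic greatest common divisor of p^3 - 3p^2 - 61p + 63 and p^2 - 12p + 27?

Repeated division with remainder:
  p^3 - 3p^2 - 61p + 63 = (p + 9)(p^2 - 12p + 27) + (20p - 180)
  p^2 - 12p + 27 = ((1/20)p - 3/20)(20p - 180) + (0)
Last nonzero remainder: 20p - 180. Dividing through by 20 gives the monic gcd p - 9.

p - 9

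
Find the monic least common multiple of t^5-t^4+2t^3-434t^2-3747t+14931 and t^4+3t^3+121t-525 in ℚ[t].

By polynomial division,
  t^5-t^4+2t^3-434t^2-3747t+14931 = (t-4)(t^4+3t^3+121t-525) + (14t^3-555t^2-2738t+12831)
  t^4+3t^3+121t-525 = ((1/14)t+597/196)(14t^3-555t^2-2738t+12831) + ((369667/196)t^2+(369667/49)t-1109001/28)
  14t^3-555t^2-2738t+12831 = ((2744/369667)t-119756/369667)((369667/196)t^2+(369667/49)t-1109001/28) + (0)
Last nonzero remainder: (369667/196)t^2+(369667/49)t-1109001/28. Dividing through by 369667/196 gives the monic gcd t^2+4t-21.
Then lcm(f, g) = f·g / gcd(f, g); expanding and making the result monic gives the answer.

t^7-2t^6+28t^5-461t^4-3263t^3+7828t^2-108606t+373275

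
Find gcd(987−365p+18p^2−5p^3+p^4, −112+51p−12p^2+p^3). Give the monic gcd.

Apply the Euclidean algorithm:
  p^4−5p^3+18p^2−365p+987 = (p+7)(p^3−12p^2+51p−112) + (51p^2−610p+1771)
  p^3−12p^2+51p−112 = ((1/51)p−2/2601)(51p^2−610p+1771) + ((41110/2601)p−287770/2601)
  51p^2−610p+1771 = ((132651/41110)p−658053/41110)((41110/2601)p−287770/2601) + (0)
Last nonzero remainder: (41110/2601)p−287770/2601. Dividing through by 41110/2601 gives the monic gcd p−7.

−7+p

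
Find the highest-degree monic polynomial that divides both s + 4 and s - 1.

1

By polynomial division,
  s + 4 = (s - 1) + (5)
  s - 1 = ((1/5)s - 1/5)(5) + (0)
The last nonzero remainder is the constant 5, so the polynomials are coprime and gcd = 1.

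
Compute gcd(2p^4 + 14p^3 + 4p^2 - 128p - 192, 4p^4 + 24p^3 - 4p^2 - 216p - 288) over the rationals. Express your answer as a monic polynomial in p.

Repeated division with remainder:
  2p^4 + 14p^3 + 4p^2 - 128p - 192 = (1/2)(4p^4 + 24p^3 - 4p^2 - 216p - 288) + (2p^3 + 6p^2 - 20p - 48)
  4p^4 + 24p^3 - 4p^2 - 216p - 288 = (2p + 6)(2p^3 + 6p^2 - 20p - 48) + (0)
Last nonzero remainder: 2p^3 + 6p^2 - 20p - 48. Dividing through by 2 gives the monic gcd p^3 + 3p^2 - 10p - 24.

p^3 + 3p^2 - 10p - 24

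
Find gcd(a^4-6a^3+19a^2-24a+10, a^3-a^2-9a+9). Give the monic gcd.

a-1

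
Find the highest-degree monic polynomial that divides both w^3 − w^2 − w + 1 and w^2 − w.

w − 1

Repeated division with remainder:
  w^3 − w^2 − w + 1 = (w)(w^2 − w) + (−w + 1)
  w^2 − w = (−w)(−w + 1) + (0)
Last nonzero remainder: −w + 1. Dividing through by −1 gives the monic gcd w − 1.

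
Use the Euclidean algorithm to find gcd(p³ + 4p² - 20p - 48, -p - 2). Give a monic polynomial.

p + 2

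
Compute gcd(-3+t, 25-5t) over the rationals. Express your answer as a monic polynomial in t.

1

Repeated division with remainder:
  t-3 = (-1/5)(-5t+25) + (2)
  -5t+25 = (-(5/2)t+25/2)(2) + (0)
The last nonzero remainder is the constant 2, so the polynomials are coprime and gcd = 1.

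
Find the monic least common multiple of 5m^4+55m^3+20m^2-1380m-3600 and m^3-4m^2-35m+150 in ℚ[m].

Apply the Euclidean algorithm:
  5m^4+55m^3+20m^2-1380m-3600 = (5m+75)(m^3-4m^2-35m+150) + (495m^2+495m-14850)
  m^3-4m^2-35m+150 = ((1/495)m-1/99)(495m^2+495m-14850) + (0)
Last nonzero remainder: 495m^2+495m-14850. Dividing through by 495 gives the monic gcd m^2+m-30.
Then lcm(f, g) = f·g / gcd(f, g); expanding and making the result monic gives the answer.

m^5+6m^4-51m^3-296m^2+660m+3600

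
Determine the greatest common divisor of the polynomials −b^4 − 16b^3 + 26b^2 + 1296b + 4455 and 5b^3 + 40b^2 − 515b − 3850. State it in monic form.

b + 11

By polynomial division,
  −b^4 − 16b^3 + 26b^2 + 1296b + 4455 = (−(1/5)b − 8/5)(5b^3 + 40b^2 − 515b − 3850) + (−13b^2 − 298b − 1705)
  5b^3 + 40b^2 − 515b − 3850 = (−(5/13)b + 970/169)(−13b^2 − 298b − 1705) + ((91200/169)b + 1003200/169)
  −13b^2 − 298b − 1705 = (−(2197/91200)b − 5239/18240)((91200/169)b + 1003200/169) + (0)
Last nonzero remainder: (91200/169)b + 1003200/169. Dividing through by 91200/169 gives the monic gcd b + 11.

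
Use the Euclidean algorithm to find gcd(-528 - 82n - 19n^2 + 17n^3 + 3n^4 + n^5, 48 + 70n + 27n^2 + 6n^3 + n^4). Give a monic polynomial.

Repeated division with remainder:
  n^5 + 3n^4 + 17n^3 - 19n^2 - 82n - 528 = (n - 3)(n^4 + 6n^3 + 27n^2 + 70n + 48) + (8n^3 - 8n^2 + 80n - 384)
  n^4 + 6n^3 + 27n^2 + 70n + 48 = ((1/8)n + 7/8)(8n^3 - 8n^2 + 80n - 384) + (24n^2 + 48n + 384)
  8n^3 - 8n^2 + 80n - 384 = ((1/3)n - 1)(24n^2 + 48n + 384) + (0)
Last nonzero remainder: 24n^2 + 48n + 384. Dividing through by 24 gives the monic gcd n^2 + 2n + 16.

16 + 2n + n^2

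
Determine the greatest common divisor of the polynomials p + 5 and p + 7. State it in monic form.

Repeated division with remainder:
  p + 5 = (p + 7) + (-2)
  p + 7 = (-(1/2)p - 7/2)(-2) + (0)
The last nonzero remainder is the constant -2, so the polynomials are coprime and gcd = 1.

1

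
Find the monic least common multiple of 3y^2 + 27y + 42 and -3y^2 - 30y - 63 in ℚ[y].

Euclidean algorithm in ℚ[y]:
  3y^2 + 27y + 42 = (-1)(-3y^2 - 30y - 63) + (-3y - 21)
  -3y^2 - 30y - 63 = (y + 3)(-3y - 21) + (0)
Last nonzero remainder: -3y - 21. Dividing through by -3 gives the monic gcd y + 7.
Then lcm(f, g) = f·g / gcd(f, g); expanding and making the result monic gives the answer.

y^3 + 12y^2 + 41y + 42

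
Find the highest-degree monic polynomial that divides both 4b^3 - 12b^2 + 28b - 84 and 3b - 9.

b - 3

By polynomial division,
  4b^3 - 12b^2 + 28b - 84 = ((4/3)b^2 + 28/3)(3b - 9) + (0)
Last nonzero remainder: 3b - 9. Dividing through by 3 gives the monic gcd b - 3.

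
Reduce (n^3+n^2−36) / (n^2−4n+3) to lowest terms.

(n^2+4n+12)/(n−1)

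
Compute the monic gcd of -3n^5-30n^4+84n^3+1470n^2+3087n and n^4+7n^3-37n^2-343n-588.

n^3+3n^2-49n-147

Euclidean algorithm in ℚ[n]:
  -3n^5-30n^4+84n^3+1470n^2+3087n = (-3n-9)(n^4+7n^3-37n^2-343n-588) + (36n^3+108n^2-1764n-5292)
  n^4+7n^3-37n^2-343n-588 = ((1/36)n+1/9)(36n^3+108n^2-1764n-5292) + (0)
Last nonzero remainder: 36n^3+108n^2-1764n-5292. Dividing through by 36 gives the monic gcd n^3+3n^2-49n-147.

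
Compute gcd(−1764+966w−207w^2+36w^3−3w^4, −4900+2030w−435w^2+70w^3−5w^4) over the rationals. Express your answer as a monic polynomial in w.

−196+42w−9w^2+w^3

Apply the Euclidean algorithm:
  −3w^4+36w^3−207w^2+966w−1764 = (3/5)(−5w^4+70w^3−435w^2+2030w−4900) + (−6w^3+54w^2−252w+1176)
  −5w^4+70w^3−435w^2+2030w−4900 = ((5/6)w−25/6)(−6w^3+54w^2−252w+1176) + (0)
Last nonzero remainder: −6w^3+54w^2−252w+1176. Dividing through by −6 gives the monic gcd w^3−9w^2+42w−196.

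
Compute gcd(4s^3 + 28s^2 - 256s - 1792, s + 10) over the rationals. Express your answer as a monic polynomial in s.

Repeated division with remainder:
  4s^3 + 28s^2 - 256s - 1792 = (4s^2 - 12s - 136)(s + 10) + (-432)
  s + 10 = (-(1/432)s - 5/216)(-432) + (0)
The last nonzero remainder is the constant -432, so the polynomials are coprime and gcd = 1.

1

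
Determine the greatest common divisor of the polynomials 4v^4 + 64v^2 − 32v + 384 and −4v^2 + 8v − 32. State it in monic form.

Euclidean algorithm in ℚ[v]:
  4v^4 + 64v^2 − 32v + 384 = (−v^2 − 2v − 12)(−4v^2 + 8v − 32) + (0)
Last nonzero remainder: −4v^2 + 8v − 32. Dividing through by −4 gives the monic gcd v^2 − 2v + 8.

v^2 − 2v + 8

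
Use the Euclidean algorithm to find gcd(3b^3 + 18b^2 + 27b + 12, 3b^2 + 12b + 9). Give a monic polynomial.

b + 1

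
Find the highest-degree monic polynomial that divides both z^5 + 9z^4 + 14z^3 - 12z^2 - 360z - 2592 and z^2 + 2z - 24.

z^2 + 2z - 24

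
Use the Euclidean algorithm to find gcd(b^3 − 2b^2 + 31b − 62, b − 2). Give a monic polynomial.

b − 2

Repeated division with remainder:
  b^3 − 2b^2 + 31b − 62 = (b^2 + 31)(b − 2) + (0)
The last nonzero remainder b − 2 is already monic.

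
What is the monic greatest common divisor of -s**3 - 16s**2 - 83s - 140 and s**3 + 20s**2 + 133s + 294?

s + 7

Apply the Euclidean algorithm:
  -s**3 - 16s**2 - 83s - 140 = (-1)(s**3 + 20s**2 + 133s + 294) + (4s**2 + 50s + 154)
  s**3 + 20s**2 + 133s + 294 = ((1/4)s + 15/8)(4s**2 + 50s + 154) + ((3/4)s + 21/4)
  4s**2 + 50s + 154 = ((16/3)s + 88/3)((3/4)s + 21/4) + (0)
Last nonzero remainder: (3/4)s + 21/4. Dividing through by 3/4 gives the monic gcd s + 7.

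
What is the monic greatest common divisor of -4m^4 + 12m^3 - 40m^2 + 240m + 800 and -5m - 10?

Repeated division with remainder:
  -4m^4 + 12m^3 - 40m^2 + 240m + 800 = ((4/5)m^3 - 4m^2 + 16m - 80)(-5m - 10) + (0)
Last nonzero remainder: -5m - 10. Dividing through by -5 gives the monic gcd m + 2.

m + 2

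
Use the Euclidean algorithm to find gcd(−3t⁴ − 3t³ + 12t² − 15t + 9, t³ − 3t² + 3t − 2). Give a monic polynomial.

t² − t + 1

Repeated division with remainder:
  −3t⁴ − 3t³ + 12t² − 15t + 9 = (−3t − 12)(t³ − 3t² + 3t − 2) + (−15t² + 15t − 15)
  t³ − 3t² + 3t − 2 = (−(1/15)t + 2/15)(−15t² + 15t − 15) + (0)
Last nonzero remainder: −15t² + 15t − 15. Dividing through by −15 gives the monic gcd t² − t + 1.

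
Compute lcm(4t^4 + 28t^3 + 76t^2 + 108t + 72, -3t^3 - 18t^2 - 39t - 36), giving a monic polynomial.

Euclidean algorithm in ℚ[t]:
  4t^4 + 28t^3 + 76t^2 + 108t + 72 = (-(4/3)t - 4/3)(-3t^3 - 18t^2 - 39t - 36) + (8t + 24)
  -3t^3 - 18t^2 - 39t - 36 = (-(3/8)t^2 - (9/8)t - 3/2)(8t + 24) + (0)
Last nonzero remainder: 8t + 24. Dividing through by 8 gives the monic gcd t + 3.
Then lcm(f, g) = f·g / gcd(f, g); expanding and making the result monic gives the answer.

t^6 + 10t^5 + 44t^4 + 112t^3 + 175t^2 + 162t + 72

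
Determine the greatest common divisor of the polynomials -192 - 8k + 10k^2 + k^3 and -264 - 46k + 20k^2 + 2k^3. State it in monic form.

-4 + k

Apply the Euclidean algorithm:
  k^3 + 10k^2 - 8k - 192 = (1/2)(2k^3 + 20k^2 - 46k - 264) + (15k - 60)
  2k^3 + 20k^2 - 46k - 264 = ((2/15)k^2 + (28/15)k + 22/5)(15k - 60) + (0)
Last nonzero remainder: 15k - 60. Dividing through by 15 gives the monic gcd k - 4.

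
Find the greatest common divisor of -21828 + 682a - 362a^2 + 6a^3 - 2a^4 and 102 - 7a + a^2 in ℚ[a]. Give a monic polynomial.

102 - 7a + a^2

Apply the Euclidean algorithm:
  -2a^4 + 6a^3 - 362a^2 + 682a - 21828 = (-2a^2 - 8a - 214)(a^2 - 7a + 102) + (0)
The last nonzero remainder a^2 - 7a + 102 is already monic.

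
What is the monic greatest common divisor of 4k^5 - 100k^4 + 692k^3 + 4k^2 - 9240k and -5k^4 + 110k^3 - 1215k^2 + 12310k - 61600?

k^2 - 21k + 110

By polynomial division,
  4k^5 - 100k^4 + 692k^3 + 4k^2 - 9240k = (-(4/5)k + 12/5)(-5k^4 + 110k^3 - 1215k^2 + 12310k - 61600) + (-544k^3 + 12768k^2 - 88064k + 147840)
  -5k^4 + 110k^3 - 1215k^2 + 12310k - 61600 = ((5/544)k + 125/9248)(-544k^3 + 12768k^2 - 88064k + 147840) + (-(167090/289)k^2 + (3508890/289)k - 18379900/289)
  -544k^3 + 12768k^2 - 88064k + 147840 = ((78608/83545)k - 27744/11935)(-(167090/289)k^2 + (3508890/289)k - 18379900/289) + (0)
Last nonzero remainder: -(167090/289)k^2 + (3508890/289)k - 18379900/289. Dividing through by -167090/289 gives the monic gcd k^2 - 21k + 110.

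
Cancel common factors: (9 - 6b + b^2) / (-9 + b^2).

By polynomial division,
  b^2 - 6b + 9 = (b^2 - 9) + (-6b + 18)
  b^2 - 9 = (-(1/6)b - 1/2)(-6b + 18) + (0)
Last nonzero remainder: -6b + 18. Dividing through by -6 gives the monic gcd b - 3.
Cancel b - 3 from numerator and denominator to get the reduced form.

(-3 + b)/(3 + b)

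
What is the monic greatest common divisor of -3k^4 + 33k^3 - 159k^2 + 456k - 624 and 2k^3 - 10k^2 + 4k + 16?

k - 4

Apply the Euclidean algorithm:
  -3k^4 + 33k^3 - 159k^2 + 456k - 624 = (-(3/2)k + 9)(2k^3 - 10k^2 + 4k + 16) + (-63k^2 + 444k - 768)
  2k^3 - 10k^2 + 4k + 16 = (-(2/63)k - 86/1323)(-63k^2 + 444k - 768) + ((3740/441)k - 14960/441)
  -63k^2 + 444k - 768 = (-(27783/3740)k + 21168/935)((3740/441)k - 14960/441) + (0)
Last nonzero remainder: (3740/441)k - 14960/441. Dividing through by 3740/441 gives the monic gcd k - 4.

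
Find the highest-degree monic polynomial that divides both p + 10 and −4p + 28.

1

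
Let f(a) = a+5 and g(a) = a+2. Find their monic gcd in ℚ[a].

1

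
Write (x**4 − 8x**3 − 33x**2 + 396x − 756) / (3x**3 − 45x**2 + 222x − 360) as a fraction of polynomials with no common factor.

Euclidean algorithm in ℚ[x]:
  x**4 − 8x**3 − 33x**2 + 396x − 756 = ((1/3)x + 7/3)(3x**3 − 45x**2 + 222x − 360) + (−2x**2 − 2x + 84)
  3x**3 − 45x**2 + 222x − 360 = (−(3/2)x + 24)(−2x**2 − 2x + 84) + (396x − 2376)
  −2x**2 − 2x + 84 = (−(1/198)x − 7/198)(396x − 2376) + (0)
Last nonzero remainder: 396x − 2376. Dividing through by 396 gives the monic gcd x − 6.
Cancel x − 6 from numerator and denominator to get the reduced form.

(x**3 − 2x**2 − 45x + 126)/(3x**2 − 27x + 60)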